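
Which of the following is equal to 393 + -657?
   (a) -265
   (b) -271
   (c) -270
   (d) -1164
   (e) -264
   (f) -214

393 + -657 = -264
e) -264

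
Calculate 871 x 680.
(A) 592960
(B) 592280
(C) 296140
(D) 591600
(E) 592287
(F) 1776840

871 * 680 = 592280
B) 592280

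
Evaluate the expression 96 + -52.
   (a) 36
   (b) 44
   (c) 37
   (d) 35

96 + -52 = 44
b) 44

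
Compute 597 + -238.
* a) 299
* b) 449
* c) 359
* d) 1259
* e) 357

597 + -238 = 359
c) 359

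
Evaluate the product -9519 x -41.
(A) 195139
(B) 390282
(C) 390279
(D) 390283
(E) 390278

-9519 * -41 = 390279
C) 390279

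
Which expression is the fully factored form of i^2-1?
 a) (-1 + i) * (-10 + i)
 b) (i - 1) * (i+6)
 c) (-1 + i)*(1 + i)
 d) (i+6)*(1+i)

We need to factor i^2-1.
The factored form is (-1 + i)*(1 + i).
c) (-1 + i)*(1 + i)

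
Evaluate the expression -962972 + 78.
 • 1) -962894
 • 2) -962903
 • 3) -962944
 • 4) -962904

-962972 + 78 = -962894
1) -962894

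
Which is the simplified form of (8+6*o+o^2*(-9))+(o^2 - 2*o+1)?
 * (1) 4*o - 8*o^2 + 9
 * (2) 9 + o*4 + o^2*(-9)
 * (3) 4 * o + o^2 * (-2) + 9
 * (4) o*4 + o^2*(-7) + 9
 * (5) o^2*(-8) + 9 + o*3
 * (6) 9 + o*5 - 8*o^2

Adding the polynomials and combining like terms:
(8 + 6*o + o^2*(-9)) + (o^2 - 2*o + 1)
= 4*o - 8*o^2 + 9
1) 4*o - 8*o^2 + 9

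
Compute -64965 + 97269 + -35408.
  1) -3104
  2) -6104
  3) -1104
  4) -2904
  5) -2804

First: -64965 + 97269 = 32304
Then: 32304 + -35408 = -3104
1) -3104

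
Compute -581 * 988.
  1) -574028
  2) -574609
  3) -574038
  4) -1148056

-581 * 988 = -574028
1) -574028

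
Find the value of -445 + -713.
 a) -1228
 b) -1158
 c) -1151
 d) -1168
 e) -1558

-445 + -713 = -1158
b) -1158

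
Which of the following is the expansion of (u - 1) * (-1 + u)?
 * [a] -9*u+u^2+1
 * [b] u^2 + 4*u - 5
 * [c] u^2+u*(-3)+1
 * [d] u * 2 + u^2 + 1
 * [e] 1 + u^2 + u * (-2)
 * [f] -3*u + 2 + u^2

Expanding (u - 1) * (-1 + u):
= 1 + u^2 + u * (-2)
e) 1 + u^2 + u * (-2)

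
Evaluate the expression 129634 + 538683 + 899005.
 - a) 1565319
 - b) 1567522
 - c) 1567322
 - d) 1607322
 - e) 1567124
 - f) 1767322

First: 129634 + 538683 = 668317
Then: 668317 + 899005 = 1567322
c) 1567322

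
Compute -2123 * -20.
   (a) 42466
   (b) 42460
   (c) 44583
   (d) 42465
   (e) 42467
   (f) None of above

-2123 * -20 = 42460
b) 42460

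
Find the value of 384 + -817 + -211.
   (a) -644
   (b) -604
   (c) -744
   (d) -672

First: 384 + -817 = -433
Then: -433 + -211 = -644
a) -644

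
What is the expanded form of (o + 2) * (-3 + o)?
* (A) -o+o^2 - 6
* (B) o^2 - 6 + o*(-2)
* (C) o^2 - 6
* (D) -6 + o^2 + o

Expanding (o + 2) * (-3 + o):
= -o+o^2 - 6
A) -o+o^2 - 6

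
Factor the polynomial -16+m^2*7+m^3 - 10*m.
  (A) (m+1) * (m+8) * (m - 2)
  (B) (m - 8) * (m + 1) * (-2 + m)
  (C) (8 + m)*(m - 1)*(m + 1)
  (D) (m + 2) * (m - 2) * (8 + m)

We need to factor -16+m^2*7+m^3 - 10*m.
The factored form is (m+1) * (m+8) * (m - 2).
A) (m+1) * (m+8) * (m - 2)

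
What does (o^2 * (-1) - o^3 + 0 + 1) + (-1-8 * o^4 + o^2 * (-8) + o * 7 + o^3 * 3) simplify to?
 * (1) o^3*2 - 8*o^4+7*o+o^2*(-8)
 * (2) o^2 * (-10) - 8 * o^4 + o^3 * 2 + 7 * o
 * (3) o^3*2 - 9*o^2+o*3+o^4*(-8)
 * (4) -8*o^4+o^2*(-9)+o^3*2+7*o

Adding the polynomials and combining like terms:
(o^2*(-1) - o^3 + 0 + 1) + (-1 - 8*o^4 + o^2*(-8) + o*7 + o^3*3)
= -8*o^4+o^2*(-9)+o^3*2+7*o
4) -8*o^4+o^2*(-9)+o^3*2+7*o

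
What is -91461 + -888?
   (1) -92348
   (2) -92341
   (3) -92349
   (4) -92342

-91461 + -888 = -92349
3) -92349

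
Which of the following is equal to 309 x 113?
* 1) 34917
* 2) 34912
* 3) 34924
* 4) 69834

309 * 113 = 34917
1) 34917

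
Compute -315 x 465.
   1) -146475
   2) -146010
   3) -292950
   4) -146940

-315 * 465 = -146475
1) -146475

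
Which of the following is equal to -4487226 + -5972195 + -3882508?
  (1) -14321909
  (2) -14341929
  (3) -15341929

First: -4487226 + -5972195 = -10459421
Then: -10459421 + -3882508 = -14341929
2) -14341929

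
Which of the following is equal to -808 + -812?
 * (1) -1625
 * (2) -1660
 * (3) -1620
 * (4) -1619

-808 + -812 = -1620
3) -1620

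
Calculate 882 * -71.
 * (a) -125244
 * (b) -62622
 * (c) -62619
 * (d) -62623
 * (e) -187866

882 * -71 = -62622
b) -62622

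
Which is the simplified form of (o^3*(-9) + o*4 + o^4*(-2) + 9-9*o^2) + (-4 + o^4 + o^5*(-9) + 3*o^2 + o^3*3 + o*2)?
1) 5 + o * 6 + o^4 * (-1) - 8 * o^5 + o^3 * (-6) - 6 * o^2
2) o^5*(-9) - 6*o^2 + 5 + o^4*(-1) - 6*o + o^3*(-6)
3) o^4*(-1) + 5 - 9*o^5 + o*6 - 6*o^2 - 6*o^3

Adding the polynomials and combining like terms:
(o^3*(-9) + o*4 + o^4*(-2) + 9 - 9*o^2) + (-4 + o^4 + o^5*(-9) + 3*o^2 + o^3*3 + o*2)
= o^4*(-1) + 5 - 9*o^5 + o*6 - 6*o^2 - 6*o^3
3) o^4*(-1) + 5 - 9*o^5 + o*6 - 6*o^2 - 6*o^3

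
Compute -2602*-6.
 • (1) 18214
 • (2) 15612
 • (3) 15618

-2602 * -6 = 15612
2) 15612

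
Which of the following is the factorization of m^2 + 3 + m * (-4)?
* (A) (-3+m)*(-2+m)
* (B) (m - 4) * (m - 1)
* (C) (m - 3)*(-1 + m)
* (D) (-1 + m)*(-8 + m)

We need to factor m^2 + 3 + m * (-4).
The factored form is (m - 3)*(-1 + m).
C) (m - 3)*(-1 + m)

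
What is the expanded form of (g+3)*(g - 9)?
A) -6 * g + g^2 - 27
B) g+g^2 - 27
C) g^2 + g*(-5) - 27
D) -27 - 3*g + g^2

Expanding (g+3)*(g - 9):
= -6 * g + g^2 - 27
A) -6 * g + g^2 - 27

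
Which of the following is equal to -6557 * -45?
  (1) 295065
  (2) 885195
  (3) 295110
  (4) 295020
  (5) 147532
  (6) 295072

-6557 * -45 = 295065
1) 295065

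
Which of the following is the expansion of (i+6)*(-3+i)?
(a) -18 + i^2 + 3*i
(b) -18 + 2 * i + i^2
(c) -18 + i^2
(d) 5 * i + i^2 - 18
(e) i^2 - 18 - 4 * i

Expanding (i+6)*(-3+i):
= -18 + i^2 + 3*i
a) -18 + i^2 + 3*i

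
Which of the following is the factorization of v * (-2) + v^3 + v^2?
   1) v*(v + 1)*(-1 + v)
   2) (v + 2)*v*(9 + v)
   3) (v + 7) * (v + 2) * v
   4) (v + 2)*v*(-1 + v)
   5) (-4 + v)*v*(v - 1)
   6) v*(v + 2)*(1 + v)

We need to factor v * (-2) + v^3 + v^2.
The factored form is (v + 2)*v*(-1 + v).
4) (v + 2)*v*(-1 + v)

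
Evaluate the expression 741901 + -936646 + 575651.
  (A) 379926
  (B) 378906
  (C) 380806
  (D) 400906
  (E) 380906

First: 741901 + -936646 = -194745
Then: -194745 + 575651 = 380906
E) 380906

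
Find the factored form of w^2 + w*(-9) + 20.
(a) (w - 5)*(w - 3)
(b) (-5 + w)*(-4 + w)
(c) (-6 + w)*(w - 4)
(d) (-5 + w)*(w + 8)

We need to factor w^2 + w*(-9) + 20.
The factored form is (-5 + w)*(-4 + w).
b) (-5 + w)*(-4 + w)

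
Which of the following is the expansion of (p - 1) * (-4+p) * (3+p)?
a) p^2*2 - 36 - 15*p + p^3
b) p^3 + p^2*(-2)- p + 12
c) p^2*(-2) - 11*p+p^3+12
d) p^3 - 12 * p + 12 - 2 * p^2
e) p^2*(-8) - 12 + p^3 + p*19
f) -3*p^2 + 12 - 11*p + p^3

Expanding (p - 1) * (-4+p) * (3+p):
= p^2*(-2) - 11*p+p^3+12
c) p^2*(-2) - 11*p+p^3+12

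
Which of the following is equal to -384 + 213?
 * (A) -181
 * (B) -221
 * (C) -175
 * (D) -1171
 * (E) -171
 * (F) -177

-384 + 213 = -171
E) -171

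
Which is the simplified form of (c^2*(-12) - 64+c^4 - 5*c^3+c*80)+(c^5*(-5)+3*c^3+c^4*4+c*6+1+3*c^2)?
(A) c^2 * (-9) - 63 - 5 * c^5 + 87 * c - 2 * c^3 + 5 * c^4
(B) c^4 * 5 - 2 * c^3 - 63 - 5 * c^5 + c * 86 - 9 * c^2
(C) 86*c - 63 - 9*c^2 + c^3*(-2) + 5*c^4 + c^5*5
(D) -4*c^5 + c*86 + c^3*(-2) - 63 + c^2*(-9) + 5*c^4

Adding the polynomials and combining like terms:
(c^2*(-12) - 64 + c^4 - 5*c^3 + c*80) + (c^5*(-5) + 3*c^3 + c^4*4 + c*6 + 1 + 3*c^2)
= c^4 * 5 - 2 * c^3 - 63 - 5 * c^5 + c * 86 - 9 * c^2
B) c^4 * 5 - 2 * c^3 - 63 - 5 * c^5 + c * 86 - 9 * c^2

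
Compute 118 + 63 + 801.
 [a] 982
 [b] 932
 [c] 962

First: 118 + 63 = 181
Then: 181 + 801 = 982
a) 982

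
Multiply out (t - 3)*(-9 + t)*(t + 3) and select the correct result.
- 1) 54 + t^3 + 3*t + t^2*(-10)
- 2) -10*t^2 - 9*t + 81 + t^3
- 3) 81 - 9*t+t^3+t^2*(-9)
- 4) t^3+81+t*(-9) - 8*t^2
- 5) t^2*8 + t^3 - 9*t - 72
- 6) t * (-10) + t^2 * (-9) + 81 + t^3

Expanding (t - 3)*(-9 + t)*(t + 3):
= 81 - 9*t+t^3+t^2*(-9)
3) 81 - 9*t+t^3+t^2*(-9)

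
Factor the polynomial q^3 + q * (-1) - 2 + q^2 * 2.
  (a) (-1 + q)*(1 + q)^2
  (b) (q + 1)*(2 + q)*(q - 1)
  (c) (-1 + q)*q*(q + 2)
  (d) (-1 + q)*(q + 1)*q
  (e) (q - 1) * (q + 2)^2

We need to factor q^3 + q * (-1) - 2 + q^2 * 2.
The factored form is (q + 1)*(2 + q)*(q - 1).
b) (q + 1)*(2 + q)*(q - 1)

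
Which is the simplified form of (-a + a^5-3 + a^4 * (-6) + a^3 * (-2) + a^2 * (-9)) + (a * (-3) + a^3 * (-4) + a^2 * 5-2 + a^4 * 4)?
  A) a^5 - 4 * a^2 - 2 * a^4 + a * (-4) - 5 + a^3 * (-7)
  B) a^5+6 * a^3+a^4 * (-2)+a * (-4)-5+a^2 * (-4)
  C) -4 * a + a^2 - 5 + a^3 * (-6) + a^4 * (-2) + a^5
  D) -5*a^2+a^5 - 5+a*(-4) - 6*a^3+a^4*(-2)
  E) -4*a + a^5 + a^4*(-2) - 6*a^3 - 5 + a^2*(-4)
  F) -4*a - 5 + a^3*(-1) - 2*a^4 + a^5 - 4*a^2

Adding the polynomials and combining like terms:
(-a + a^5 - 3 + a^4*(-6) + a^3*(-2) + a^2*(-9)) + (a*(-3) + a^3*(-4) + a^2*5 - 2 + a^4*4)
= -4*a + a^5 + a^4*(-2) - 6*a^3 - 5 + a^2*(-4)
E) -4*a + a^5 + a^4*(-2) - 6*a^3 - 5 + a^2*(-4)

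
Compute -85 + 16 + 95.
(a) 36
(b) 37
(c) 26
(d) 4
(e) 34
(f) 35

First: -85 + 16 = -69
Then: -69 + 95 = 26
c) 26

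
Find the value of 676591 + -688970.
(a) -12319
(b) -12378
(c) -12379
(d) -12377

676591 + -688970 = -12379
c) -12379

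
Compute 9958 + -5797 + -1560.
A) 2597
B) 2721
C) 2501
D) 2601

First: 9958 + -5797 = 4161
Then: 4161 + -1560 = 2601
D) 2601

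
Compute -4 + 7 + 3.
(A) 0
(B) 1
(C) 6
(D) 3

First: -4 + 7 = 3
Then: 3 + 3 = 6
C) 6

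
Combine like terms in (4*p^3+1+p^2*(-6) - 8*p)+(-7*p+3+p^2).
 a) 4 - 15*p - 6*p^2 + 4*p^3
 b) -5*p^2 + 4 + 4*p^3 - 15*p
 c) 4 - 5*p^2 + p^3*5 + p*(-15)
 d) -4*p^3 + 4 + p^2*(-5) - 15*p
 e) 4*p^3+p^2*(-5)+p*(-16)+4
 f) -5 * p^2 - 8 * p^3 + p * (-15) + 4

Adding the polynomials and combining like terms:
(4*p^3 + 1 + p^2*(-6) - 8*p) + (-7*p + 3 + p^2)
= -5*p^2 + 4 + 4*p^3 - 15*p
b) -5*p^2 + 4 + 4*p^3 - 15*p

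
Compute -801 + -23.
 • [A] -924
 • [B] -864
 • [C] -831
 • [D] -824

-801 + -23 = -824
D) -824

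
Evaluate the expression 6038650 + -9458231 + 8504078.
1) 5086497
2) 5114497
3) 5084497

First: 6038650 + -9458231 = -3419581
Then: -3419581 + 8504078 = 5084497
3) 5084497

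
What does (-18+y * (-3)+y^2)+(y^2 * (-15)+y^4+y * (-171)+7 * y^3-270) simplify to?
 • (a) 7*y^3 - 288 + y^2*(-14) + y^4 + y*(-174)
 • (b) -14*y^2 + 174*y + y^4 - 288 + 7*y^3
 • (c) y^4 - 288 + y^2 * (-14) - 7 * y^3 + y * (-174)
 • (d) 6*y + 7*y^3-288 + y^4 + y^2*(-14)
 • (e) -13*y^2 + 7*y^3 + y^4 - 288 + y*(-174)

Adding the polynomials and combining like terms:
(-18 + y*(-3) + y^2) + (y^2*(-15) + y^4 + y*(-171) + 7*y^3 - 270)
= 7*y^3 - 288 + y^2*(-14) + y^4 + y*(-174)
a) 7*y^3 - 288 + y^2*(-14) + y^4 + y*(-174)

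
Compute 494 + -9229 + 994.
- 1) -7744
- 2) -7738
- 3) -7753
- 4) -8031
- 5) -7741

First: 494 + -9229 = -8735
Then: -8735 + 994 = -7741
5) -7741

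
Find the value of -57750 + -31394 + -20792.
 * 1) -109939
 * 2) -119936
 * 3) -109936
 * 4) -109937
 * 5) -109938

First: -57750 + -31394 = -89144
Then: -89144 + -20792 = -109936
3) -109936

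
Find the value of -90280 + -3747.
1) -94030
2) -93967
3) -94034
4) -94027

-90280 + -3747 = -94027
4) -94027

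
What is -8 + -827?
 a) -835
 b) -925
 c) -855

-8 + -827 = -835
a) -835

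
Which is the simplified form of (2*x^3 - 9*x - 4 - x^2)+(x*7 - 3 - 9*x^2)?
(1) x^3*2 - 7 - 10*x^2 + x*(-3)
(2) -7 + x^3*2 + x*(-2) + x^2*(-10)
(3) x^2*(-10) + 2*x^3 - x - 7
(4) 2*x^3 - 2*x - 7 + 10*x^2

Adding the polynomials and combining like terms:
(2*x^3 - 9*x - 4 - x^2) + (x*7 - 3 - 9*x^2)
= -7 + x^3*2 + x*(-2) + x^2*(-10)
2) -7 + x^3*2 + x*(-2) + x^2*(-10)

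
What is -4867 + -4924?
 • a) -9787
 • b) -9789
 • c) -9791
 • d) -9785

-4867 + -4924 = -9791
c) -9791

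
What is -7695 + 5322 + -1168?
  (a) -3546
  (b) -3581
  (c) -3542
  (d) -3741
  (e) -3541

First: -7695 + 5322 = -2373
Then: -2373 + -1168 = -3541
e) -3541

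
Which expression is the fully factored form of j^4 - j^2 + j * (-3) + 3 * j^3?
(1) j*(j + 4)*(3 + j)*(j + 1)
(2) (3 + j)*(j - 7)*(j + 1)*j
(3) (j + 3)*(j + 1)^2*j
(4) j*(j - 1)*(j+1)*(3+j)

We need to factor j^4 - j^2 + j * (-3) + 3 * j^3.
The factored form is j*(j - 1)*(j+1)*(3+j).
4) j*(j - 1)*(j+1)*(3+j)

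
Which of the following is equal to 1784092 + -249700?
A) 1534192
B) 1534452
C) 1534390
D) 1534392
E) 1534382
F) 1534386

1784092 + -249700 = 1534392
D) 1534392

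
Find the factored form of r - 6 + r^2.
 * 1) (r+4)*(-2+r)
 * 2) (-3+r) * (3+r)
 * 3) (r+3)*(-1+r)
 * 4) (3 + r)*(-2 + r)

We need to factor r - 6 + r^2.
The factored form is (3 + r)*(-2 + r).
4) (3 + r)*(-2 + r)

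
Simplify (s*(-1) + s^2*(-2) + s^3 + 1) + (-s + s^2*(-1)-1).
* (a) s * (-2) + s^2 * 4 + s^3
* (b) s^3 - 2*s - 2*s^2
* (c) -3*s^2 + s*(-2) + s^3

Adding the polynomials and combining like terms:
(s*(-1) + s^2*(-2) + s^3 + 1) + (-s + s^2*(-1) - 1)
= -3*s^2 + s*(-2) + s^3
c) -3*s^2 + s*(-2) + s^3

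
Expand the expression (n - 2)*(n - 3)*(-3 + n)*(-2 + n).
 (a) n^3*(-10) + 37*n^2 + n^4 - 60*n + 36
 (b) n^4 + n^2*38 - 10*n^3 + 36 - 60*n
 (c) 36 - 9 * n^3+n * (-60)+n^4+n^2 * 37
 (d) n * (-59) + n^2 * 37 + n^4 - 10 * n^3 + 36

Expanding (n - 2)*(n - 3)*(-3 + n)*(-2 + n):
= n^3*(-10) + 37*n^2 + n^4 - 60*n + 36
a) n^3*(-10) + 37*n^2 + n^4 - 60*n + 36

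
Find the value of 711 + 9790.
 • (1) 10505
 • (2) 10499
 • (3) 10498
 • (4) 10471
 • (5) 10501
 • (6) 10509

711 + 9790 = 10501
5) 10501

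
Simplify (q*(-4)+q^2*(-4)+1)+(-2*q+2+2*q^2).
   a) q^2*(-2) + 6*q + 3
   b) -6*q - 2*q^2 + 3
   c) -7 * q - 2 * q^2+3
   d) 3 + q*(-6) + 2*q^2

Adding the polynomials and combining like terms:
(q*(-4) + q^2*(-4) + 1) + (-2*q + 2 + 2*q^2)
= -6*q - 2*q^2 + 3
b) -6*q - 2*q^2 + 3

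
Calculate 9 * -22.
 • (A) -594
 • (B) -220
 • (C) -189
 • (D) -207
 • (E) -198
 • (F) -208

9 * -22 = -198
E) -198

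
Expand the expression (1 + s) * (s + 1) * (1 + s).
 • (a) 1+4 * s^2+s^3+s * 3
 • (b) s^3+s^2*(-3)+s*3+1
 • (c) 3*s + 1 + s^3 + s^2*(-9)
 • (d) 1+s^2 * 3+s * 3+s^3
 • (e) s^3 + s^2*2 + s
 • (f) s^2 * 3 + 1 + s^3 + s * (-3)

Expanding (1 + s) * (s + 1) * (1 + s):
= 1+s^2 * 3+s * 3+s^3
d) 1+s^2 * 3+s * 3+s^3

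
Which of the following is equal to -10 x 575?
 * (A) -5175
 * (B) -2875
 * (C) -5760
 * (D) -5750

-10 * 575 = -5750
D) -5750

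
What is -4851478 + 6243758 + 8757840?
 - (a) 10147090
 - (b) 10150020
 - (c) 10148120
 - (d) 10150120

First: -4851478 + 6243758 = 1392280
Then: 1392280 + 8757840 = 10150120
d) 10150120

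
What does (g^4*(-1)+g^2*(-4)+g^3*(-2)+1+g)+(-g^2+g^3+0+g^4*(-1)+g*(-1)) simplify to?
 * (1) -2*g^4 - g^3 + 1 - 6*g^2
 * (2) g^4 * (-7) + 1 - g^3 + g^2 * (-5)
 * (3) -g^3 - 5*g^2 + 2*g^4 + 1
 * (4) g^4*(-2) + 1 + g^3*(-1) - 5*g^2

Adding the polynomials and combining like terms:
(g^4*(-1) + g^2*(-4) + g^3*(-2) + 1 + g) + (-g^2 + g^3 + 0 + g^4*(-1) + g*(-1))
= g^4*(-2) + 1 + g^3*(-1) - 5*g^2
4) g^4*(-2) + 1 + g^3*(-1) - 5*g^2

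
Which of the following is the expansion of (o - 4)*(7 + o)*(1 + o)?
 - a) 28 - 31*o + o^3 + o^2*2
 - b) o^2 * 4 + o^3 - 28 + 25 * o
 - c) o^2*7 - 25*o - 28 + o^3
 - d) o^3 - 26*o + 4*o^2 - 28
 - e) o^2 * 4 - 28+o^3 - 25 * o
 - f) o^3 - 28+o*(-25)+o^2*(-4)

Expanding (o - 4)*(7 + o)*(1 + o):
= o^2 * 4 - 28+o^3 - 25 * o
e) o^2 * 4 - 28+o^3 - 25 * o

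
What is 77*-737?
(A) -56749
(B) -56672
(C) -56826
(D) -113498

77 * -737 = -56749
A) -56749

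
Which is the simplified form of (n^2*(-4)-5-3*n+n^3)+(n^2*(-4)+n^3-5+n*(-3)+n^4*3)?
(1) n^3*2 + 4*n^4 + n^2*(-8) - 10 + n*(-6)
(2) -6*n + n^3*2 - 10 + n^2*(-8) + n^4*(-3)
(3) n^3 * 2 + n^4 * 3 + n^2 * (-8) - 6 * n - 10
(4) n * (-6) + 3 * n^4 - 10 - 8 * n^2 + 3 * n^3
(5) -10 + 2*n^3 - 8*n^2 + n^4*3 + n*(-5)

Adding the polynomials and combining like terms:
(n^2*(-4) - 5 - 3*n + n^3) + (n^2*(-4) + n^3 - 5 + n*(-3) + n^4*3)
= n^3 * 2 + n^4 * 3 + n^2 * (-8) - 6 * n - 10
3) n^3 * 2 + n^4 * 3 + n^2 * (-8) - 6 * n - 10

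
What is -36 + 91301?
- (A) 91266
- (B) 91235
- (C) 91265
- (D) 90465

-36 + 91301 = 91265
C) 91265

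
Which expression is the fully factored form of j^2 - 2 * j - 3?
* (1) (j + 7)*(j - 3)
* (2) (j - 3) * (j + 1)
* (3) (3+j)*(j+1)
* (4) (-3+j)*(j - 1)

We need to factor j^2 - 2 * j - 3.
The factored form is (j - 3) * (j + 1).
2) (j - 3) * (j + 1)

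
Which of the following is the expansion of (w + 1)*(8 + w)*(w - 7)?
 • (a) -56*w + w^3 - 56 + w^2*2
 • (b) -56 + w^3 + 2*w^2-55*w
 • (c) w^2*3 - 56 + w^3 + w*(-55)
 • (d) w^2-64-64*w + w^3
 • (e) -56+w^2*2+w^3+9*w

Expanding (w + 1)*(8 + w)*(w - 7):
= -56 + w^3 + 2*w^2-55*w
b) -56 + w^3 + 2*w^2-55*w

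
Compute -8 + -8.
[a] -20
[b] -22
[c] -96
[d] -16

-8 + -8 = -16
d) -16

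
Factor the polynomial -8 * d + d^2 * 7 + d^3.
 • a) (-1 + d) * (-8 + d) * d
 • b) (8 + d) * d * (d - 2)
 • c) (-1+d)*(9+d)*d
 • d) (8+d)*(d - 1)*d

We need to factor -8 * d + d^2 * 7 + d^3.
The factored form is (8+d)*(d - 1)*d.
d) (8+d)*(d - 1)*d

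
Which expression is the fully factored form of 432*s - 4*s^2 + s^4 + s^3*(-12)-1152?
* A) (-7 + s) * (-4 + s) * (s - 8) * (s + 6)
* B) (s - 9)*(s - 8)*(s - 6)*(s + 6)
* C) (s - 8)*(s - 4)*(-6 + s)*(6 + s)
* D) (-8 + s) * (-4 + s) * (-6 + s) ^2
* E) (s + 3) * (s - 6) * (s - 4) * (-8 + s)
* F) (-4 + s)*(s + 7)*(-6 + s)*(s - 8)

We need to factor 432*s - 4*s^2 + s^4 + s^3*(-12)-1152.
The factored form is (s - 8)*(s - 4)*(-6 + s)*(6 + s).
C) (s - 8)*(s - 4)*(-6 + s)*(6 + s)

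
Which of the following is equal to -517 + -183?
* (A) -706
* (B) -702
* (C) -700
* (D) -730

-517 + -183 = -700
C) -700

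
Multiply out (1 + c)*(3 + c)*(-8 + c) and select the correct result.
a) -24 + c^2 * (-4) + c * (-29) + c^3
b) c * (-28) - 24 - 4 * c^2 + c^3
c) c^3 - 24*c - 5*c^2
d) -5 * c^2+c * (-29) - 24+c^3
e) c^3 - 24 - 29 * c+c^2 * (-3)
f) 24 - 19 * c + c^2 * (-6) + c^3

Expanding (1 + c)*(3 + c)*(-8 + c):
= -24 + c^2 * (-4) + c * (-29) + c^3
a) -24 + c^2 * (-4) + c * (-29) + c^3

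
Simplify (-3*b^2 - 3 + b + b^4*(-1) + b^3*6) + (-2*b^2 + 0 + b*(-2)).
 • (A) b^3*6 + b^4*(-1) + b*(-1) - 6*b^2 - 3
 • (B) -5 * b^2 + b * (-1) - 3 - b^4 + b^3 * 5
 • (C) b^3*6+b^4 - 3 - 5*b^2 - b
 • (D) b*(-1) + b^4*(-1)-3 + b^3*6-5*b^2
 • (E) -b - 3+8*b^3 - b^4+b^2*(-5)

Adding the polynomials and combining like terms:
(-3*b^2 - 3 + b + b^4*(-1) + b^3*6) + (-2*b^2 + 0 + b*(-2))
= b*(-1) + b^4*(-1)-3 + b^3*6-5*b^2
D) b*(-1) + b^4*(-1)-3 + b^3*6-5*b^2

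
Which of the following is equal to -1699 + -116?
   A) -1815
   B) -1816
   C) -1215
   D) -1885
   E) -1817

-1699 + -116 = -1815
A) -1815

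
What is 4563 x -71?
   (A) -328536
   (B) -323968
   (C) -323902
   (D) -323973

4563 * -71 = -323973
D) -323973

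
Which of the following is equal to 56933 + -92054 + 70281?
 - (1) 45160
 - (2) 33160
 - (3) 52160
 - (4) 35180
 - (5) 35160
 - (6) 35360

First: 56933 + -92054 = -35121
Then: -35121 + 70281 = 35160
5) 35160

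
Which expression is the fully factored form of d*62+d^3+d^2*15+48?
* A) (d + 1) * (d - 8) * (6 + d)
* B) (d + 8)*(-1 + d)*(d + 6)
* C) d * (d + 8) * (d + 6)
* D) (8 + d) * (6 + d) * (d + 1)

We need to factor d*62+d^3+d^2*15+48.
The factored form is (8 + d) * (6 + d) * (d + 1).
D) (8 + d) * (6 + d) * (d + 1)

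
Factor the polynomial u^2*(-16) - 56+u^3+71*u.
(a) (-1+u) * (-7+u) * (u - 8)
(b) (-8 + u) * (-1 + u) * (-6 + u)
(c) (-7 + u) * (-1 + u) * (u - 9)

We need to factor u^2*(-16) - 56+u^3+71*u.
The factored form is (-1+u) * (-7+u) * (u - 8).
a) (-1+u) * (-7+u) * (u - 8)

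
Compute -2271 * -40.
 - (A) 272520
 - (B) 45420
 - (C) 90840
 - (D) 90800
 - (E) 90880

-2271 * -40 = 90840
C) 90840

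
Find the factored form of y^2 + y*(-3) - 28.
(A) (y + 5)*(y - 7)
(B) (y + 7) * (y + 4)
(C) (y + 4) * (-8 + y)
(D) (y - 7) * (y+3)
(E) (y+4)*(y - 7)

We need to factor y^2 + y*(-3) - 28.
The factored form is (y+4)*(y - 7).
E) (y+4)*(y - 7)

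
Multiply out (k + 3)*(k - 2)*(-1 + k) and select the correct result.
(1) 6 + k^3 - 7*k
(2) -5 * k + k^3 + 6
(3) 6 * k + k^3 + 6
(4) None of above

Expanding (k + 3)*(k - 2)*(-1 + k):
= 6 + k^3 - 7*k
1) 6 + k^3 - 7*k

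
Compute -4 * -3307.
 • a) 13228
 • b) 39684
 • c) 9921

-4 * -3307 = 13228
a) 13228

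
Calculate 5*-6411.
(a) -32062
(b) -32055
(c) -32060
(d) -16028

5 * -6411 = -32055
b) -32055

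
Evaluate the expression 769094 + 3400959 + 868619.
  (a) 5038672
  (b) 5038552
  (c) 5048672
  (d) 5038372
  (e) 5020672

First: 769094 + 3400959 = 4170053
Then: 4170053 + 868619 = 5038672
a) 5038672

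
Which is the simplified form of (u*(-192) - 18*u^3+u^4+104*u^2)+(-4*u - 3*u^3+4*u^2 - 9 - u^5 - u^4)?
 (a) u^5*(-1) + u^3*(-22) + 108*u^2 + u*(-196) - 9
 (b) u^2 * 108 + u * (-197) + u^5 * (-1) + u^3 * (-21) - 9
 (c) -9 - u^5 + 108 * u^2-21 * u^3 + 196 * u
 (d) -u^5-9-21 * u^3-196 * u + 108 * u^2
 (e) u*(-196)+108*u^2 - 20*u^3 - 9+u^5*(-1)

Adding the polynomials and combining like terms:
(u*(-192) - 18*u^3 + u^4 + 104*u^2) + (-4*u - 3*u^3 + 4*u^2 - 9 - u^5 - u^4)
= -u^5-9-21 * u^3-196 * u + 108 * u^2
d) -u^5-9-21 * u^3-196 * u + 108 * u^2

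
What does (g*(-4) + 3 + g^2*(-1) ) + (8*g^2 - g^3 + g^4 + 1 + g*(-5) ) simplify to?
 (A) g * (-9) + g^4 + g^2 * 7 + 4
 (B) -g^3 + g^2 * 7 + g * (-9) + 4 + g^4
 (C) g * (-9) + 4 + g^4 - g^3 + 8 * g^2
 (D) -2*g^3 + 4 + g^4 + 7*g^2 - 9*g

Adding the polynomials and combining like terms:
(g*(-4) + 3 + g^2*(-1)) + (8*g^2 - g^3 + g^4 + 1 + g*(-5))
= -g^3 + g^2 * 7 + g * (-9) + 4 + g^4
B) -g^3 + g^2 * 7 + g * (-9) + 4 + g^4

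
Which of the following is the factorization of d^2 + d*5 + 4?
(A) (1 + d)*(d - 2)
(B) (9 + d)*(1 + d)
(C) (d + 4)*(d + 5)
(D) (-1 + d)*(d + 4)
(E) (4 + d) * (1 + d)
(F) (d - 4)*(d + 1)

We need to factor d^2 + d*5 + 4.
The factored form is (4 + d) * (1 + d).
E) (4 + d) * (1 + d)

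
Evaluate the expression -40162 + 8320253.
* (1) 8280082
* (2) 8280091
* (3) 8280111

-40162 + 8320253 = 8280091
2) 8280091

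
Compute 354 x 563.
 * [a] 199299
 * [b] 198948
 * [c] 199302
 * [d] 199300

354 * 563 = 199302
c) 199302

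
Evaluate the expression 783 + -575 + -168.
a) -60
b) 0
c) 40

First: 783 + -575 = 208
Then: 208 + -168 = 40
c) 40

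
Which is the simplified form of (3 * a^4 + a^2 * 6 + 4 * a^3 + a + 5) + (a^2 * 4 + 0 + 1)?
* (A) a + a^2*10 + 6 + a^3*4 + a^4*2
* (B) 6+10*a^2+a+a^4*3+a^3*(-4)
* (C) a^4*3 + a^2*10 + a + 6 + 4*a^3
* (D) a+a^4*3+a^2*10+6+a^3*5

Adding the polynomials and combining like terms:
(3*a^4 + a^2*6 + 4*a^3 + a + 5) + (a^2*4 + 0 + 1)
= a^4*3 + a^2*10 + a + 6 + 4*a^3
C) a^4*3 + a^2*10 + a + 6 + 4*a^3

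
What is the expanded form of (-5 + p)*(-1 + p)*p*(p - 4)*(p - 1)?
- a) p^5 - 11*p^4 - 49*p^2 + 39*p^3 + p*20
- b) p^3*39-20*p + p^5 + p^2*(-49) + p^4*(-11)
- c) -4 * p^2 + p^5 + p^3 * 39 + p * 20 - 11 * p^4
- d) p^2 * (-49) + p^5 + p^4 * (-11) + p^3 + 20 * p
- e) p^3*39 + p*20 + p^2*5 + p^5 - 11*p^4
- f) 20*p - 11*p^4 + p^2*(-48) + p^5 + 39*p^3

Expanding (-5 + p)*(-1 + p)*p*(p - 4)*(p - 1):
= p^5 - 11*p^4 - 49*p^2 + 39*p^3 + p*20
a) p^5 - 11*p^4 - 49*p^2 + 39*p^3 + p*20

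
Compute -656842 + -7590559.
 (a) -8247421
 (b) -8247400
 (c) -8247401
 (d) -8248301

-656842 + -7590559 = -8247401
c) -8247401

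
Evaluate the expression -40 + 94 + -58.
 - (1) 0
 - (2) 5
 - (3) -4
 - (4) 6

First: -40 + 94 = 54
Then: 54 + -58 = -4
3) -4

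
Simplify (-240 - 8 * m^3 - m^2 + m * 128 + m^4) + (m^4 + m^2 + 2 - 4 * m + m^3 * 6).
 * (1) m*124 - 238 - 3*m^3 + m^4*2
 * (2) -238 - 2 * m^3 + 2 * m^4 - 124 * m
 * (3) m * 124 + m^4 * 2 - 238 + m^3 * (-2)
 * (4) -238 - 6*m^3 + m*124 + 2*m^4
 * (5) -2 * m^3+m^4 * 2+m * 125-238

Adding the polynomials and combining like terms:
(-240 - 8*m^3 - m^2 + m*128 + m^4) + (m^4 + m^2 + 2 - 4*m + m^3*6)
= m * 124 + m^4 * 2 - 238 + m^3 * (-2)
3) m * 124 + m^4 * 2 - 238 + m^3 * (-2)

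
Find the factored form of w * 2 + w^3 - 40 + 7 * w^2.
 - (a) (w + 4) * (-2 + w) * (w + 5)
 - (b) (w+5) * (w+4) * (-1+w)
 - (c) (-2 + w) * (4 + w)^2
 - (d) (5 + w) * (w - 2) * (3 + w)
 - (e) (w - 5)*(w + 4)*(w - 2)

We need to factor w * 2 + w^3 - 40 + 7 * w^2.
The factored form is (w + 4) * (-2 + w) * (w + 5).
a) (w + 4) * (-2 + w) * (w + 5)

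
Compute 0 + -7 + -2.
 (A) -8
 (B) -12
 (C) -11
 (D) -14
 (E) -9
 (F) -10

First: 0 + -7 = -7
Then: -7 + -2 = -9
E) -9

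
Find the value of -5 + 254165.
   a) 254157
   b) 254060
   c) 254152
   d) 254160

-5 + 254165 = 254160
d) 254160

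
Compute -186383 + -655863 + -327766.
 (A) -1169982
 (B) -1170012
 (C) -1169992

First: -186383 + -655863 = -842246
Then: -842246 + -327766 = -1170012
B) -1170012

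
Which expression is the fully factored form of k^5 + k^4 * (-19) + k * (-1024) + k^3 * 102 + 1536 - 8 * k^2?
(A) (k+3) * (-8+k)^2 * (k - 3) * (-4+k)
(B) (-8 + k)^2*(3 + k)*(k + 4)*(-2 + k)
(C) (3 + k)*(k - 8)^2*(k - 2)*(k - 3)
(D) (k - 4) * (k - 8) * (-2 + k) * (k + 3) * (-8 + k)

We need to factor k^5 + k^4 * (-19) + k * (-1024) + k^3 * 102 + 1536 - 8 * k^2.
The factored form is (k - 4) * (k - 8) * (-2 + k) * (k + 3) * (-8 + k).
D) (k - 4) * (k - 8) * (-2 + k) * (k + 3) * (-8 + k)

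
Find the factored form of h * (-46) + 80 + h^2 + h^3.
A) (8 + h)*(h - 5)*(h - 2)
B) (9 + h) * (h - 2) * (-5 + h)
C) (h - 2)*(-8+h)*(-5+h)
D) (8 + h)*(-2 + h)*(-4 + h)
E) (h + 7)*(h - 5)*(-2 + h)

We need to factor h * (-46) + 80 + h^2 + h^3.
The factored form is (8 + h)*(h - 5)*(h - 2).
A) (8 + h)*(h - 5)*(h - 2)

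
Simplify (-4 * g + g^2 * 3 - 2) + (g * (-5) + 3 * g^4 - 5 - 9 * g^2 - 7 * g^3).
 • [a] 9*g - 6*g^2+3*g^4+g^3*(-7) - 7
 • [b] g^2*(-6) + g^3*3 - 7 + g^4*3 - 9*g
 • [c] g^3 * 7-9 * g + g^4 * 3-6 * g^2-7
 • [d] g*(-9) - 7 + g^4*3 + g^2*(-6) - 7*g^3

Adding the polynomials and combining like terms:
(-4*g + g^2*3 - 2) + (g*(-5) + 3*g^4 - 5 - 9*g^2 - 7*g^3)
= g*(-9) - 7 + g^4*3 + g^2*(-6) - 7*g^3
d) g*(-9) - 7 + g^4*3 + g^2*(-6) - 7*g^3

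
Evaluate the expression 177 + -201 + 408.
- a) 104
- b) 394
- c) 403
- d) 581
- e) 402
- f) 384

First: 177 + -201 = -24
Then: -24 + 408 = 384
f) 384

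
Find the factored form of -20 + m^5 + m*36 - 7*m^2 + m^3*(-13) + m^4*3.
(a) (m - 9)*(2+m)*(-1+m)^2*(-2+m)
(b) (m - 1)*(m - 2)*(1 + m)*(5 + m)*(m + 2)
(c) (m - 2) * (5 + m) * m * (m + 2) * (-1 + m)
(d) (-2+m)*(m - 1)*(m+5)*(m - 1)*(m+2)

We need to factor -20 + m^5 + m*36 - 7*m^2 + m^3*(-13) + m^4*3.
The factored form is (-2+m)*(m - 1)*(m+5)*(m - 1)*(m+2).
d) (-2+m)*(m - 1)*(m+5)*(m - 1)*(m+2)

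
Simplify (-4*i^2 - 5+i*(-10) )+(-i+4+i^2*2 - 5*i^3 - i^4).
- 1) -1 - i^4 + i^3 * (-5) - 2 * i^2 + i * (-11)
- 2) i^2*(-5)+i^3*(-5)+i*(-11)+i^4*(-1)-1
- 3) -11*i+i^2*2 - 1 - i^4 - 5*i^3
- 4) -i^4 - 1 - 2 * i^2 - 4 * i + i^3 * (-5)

Adding the polynomials and combining like terms:
(-4*i^2 - 5 + i*(-10)) + (-i + 4 + i^2*2 - 5*i^3 - i^4)
= -1 - i^4 + i^3 * (-5) - 2 * i^2 + i * (-11)
1) -1 - i^4 + i^3 * (-5) - 2 * i^2 + i * (-11)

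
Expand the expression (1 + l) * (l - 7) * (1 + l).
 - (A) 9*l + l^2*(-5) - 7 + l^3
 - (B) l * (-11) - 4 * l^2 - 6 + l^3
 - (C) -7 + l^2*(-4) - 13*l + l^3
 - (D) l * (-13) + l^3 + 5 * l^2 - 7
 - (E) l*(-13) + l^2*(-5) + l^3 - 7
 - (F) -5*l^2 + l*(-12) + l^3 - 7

Expanding (1 + l) * (l - 7) * (1 + l):
= l*(-13) + l^2*(-5) + l^3 - 7
E) l*(-13) + l^2*(-5) + l^3 - 7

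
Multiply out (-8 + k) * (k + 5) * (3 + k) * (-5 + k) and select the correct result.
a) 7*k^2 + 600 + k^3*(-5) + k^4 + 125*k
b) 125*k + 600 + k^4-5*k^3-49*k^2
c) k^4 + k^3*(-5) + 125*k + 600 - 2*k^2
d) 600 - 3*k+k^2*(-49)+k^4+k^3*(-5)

Expanding (-8 + k) * (k + 5) * (3 + k) * (-5 + k):
= 125*k + 600 + k^4-5*k^3-49*k^2
b) 125*k + 600 + k^4-5*k^3-49*k^2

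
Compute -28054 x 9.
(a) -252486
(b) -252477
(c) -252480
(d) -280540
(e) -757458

-28054 * 9 = -252486
a) -252486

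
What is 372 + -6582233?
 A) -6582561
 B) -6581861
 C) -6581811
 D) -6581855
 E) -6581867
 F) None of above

372 + -6582233 = -6581861
B) -6581861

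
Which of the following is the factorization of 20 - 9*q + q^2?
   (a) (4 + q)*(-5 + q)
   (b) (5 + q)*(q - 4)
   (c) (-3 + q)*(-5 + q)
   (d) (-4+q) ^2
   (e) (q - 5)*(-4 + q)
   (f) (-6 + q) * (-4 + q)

We need to factor 20 - 9*q + q^2.
The factored form is (q - 5)*(-4 + q).
e) (q - 5)*(-4 + q)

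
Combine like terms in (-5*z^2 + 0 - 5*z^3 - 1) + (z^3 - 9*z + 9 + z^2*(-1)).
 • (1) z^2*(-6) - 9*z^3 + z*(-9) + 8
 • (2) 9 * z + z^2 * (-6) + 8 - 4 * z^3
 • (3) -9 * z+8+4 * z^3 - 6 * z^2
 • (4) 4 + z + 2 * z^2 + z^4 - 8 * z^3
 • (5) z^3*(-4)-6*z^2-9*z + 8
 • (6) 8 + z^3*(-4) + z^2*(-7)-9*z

Adding the polynomials and combining like terms:
(-5*z^2 + 0 - 5*z^3 - 1) + (z^3 - 9*z + 9 + z^2*(-1))
= z^3*(-4)-6*z^2-9*z + 8
5) z^3*(-4)-6*z^2-9*z + 8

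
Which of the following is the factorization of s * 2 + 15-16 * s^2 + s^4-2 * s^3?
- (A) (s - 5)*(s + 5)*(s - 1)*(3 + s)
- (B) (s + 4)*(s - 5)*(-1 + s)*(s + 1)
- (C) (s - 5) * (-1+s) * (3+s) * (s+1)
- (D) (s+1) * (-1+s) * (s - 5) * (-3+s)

We need to factor s * 2 + 15-16 * s^2 + s^4-2 * s^3.
The factored form is (s - 5) * (-1+s) * (3+s) * (s+1).
C) (s - 5) * (-1+s) * (3+s) * (s+1)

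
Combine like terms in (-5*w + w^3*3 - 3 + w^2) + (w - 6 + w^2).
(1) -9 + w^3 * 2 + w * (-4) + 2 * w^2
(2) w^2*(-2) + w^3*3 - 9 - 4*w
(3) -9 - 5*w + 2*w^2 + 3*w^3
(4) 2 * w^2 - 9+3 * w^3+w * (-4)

Adding the polynomials and combining like terms:
(-5*w + w^3*3 - 3 + w^2) + (w - 6 + w^2)
= 2 * w^2 - 9+3 * w^3+w * (-4)
4) 2 * w^2 - 9+3 * w^3+w * (-4)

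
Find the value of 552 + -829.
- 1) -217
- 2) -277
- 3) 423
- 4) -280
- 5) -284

552 + -829 = -277
2) -277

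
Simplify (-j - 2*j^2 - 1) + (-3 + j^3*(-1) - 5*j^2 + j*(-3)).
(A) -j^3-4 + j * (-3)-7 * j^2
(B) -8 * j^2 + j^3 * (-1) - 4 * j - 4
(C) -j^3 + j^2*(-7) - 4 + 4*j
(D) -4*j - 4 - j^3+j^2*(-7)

Adding the polynomials and combining like terms:
(-j - 2*j^2 - 1) + (-3 + j^3*(-1) - 5*j^2 + j*(-3))
= -4*j - 4 - j^3+j^2*(-7)
D) -4*j - 4 - j^3+j^2*(-7)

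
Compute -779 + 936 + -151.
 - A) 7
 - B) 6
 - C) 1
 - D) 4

First: -779 + 936 = 157
Then: 157 + -151 = 6
B) 6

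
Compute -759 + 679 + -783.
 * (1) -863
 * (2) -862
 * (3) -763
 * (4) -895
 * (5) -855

First: -759 + 679 = -80
Then: -80 + -783 = -863
1) -863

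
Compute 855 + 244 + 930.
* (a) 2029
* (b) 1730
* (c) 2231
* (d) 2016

First: 855 + 244 = 1099
Then: 1099 + 930 = 2029
a) 2029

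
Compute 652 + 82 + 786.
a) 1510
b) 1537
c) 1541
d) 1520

First: 652 + 82 = 734
Then: 734 + 786 = 1520
d) 1520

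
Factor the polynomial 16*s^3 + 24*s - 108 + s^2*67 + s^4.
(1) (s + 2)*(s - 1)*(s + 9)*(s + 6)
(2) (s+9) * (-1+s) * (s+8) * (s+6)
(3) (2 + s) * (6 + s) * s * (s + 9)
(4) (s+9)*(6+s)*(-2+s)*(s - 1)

We need to factor 16*s^3 + 24*s - 108 + s^2*67 + s^4.
The factored form is (s + 2)*(s - 1)*(s + 9)*(s + 6).
1) (s + 2)*(s - 1)*(s + 9)*(s + 6)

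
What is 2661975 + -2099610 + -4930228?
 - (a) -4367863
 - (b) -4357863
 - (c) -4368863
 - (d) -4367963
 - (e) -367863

First: 2661975 + -2099610 = 562365
Then: 562365 + -4930228 = -4367863
a) -4367863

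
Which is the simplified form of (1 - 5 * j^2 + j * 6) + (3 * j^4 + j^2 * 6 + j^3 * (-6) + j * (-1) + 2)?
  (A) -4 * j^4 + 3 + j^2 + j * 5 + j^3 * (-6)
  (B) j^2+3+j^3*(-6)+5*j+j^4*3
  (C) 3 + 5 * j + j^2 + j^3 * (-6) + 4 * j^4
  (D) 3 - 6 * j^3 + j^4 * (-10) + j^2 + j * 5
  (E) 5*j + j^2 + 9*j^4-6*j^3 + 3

Adding the polynomials and combining like terms:
(1 - 5*j^2 + j*6) + (3*j^4 + j^2*6 + j^3*(-6) + j*(-1) + 2)
= j^2+3+j^3*(-6)+5*j+j^4*3
B) j^2+3+j^3*(-6)+5*j+j^4*3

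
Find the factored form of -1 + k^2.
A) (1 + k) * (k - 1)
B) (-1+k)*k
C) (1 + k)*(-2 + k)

We need to factor -1 + k^2.
The factored form is (1 + k) * (k - 1).
A) (1 + k) * (k - 1)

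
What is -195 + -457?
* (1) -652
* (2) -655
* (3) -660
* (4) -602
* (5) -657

-195 + -457 = -652
1) -652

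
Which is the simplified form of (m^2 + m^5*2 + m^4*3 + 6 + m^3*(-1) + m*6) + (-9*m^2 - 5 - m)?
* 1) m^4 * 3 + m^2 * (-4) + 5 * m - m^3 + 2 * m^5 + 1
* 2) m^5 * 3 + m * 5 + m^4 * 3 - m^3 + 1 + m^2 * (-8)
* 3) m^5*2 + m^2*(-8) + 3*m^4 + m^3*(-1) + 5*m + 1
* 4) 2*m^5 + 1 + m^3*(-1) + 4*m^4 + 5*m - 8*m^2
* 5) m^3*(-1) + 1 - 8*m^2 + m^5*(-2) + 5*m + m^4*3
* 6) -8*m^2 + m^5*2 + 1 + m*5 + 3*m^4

Adding the polynomials and combining like terms:
(m^2 + m^5*2 + m^4*3 + 6 + m^3*(-1) + m*6) + (-9*m^2 - 5 - m)
= m^5*2 + m^2*(-8) + 3*m^4 + m^3*(-1) + 5*m + 1
3) m^5*2 + m^2*(-8) + 3*m^4 + m^3*(-1) + 5*m + 1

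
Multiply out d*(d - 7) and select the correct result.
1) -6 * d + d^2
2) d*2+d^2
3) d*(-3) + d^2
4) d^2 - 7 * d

Expanding d*(d - 7):
= d^2 - 7 * d
4) d^2 - 7 * d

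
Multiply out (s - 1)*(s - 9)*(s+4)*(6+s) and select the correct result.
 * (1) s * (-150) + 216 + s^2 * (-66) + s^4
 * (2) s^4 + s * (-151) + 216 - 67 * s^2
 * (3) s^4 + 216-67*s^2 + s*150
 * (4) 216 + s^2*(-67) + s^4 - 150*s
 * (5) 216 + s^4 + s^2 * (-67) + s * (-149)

Expanding (s - 1)*(s - 9)*(s+4)*(6+s):
= 216 + s^2*(-67) + s^4 - 150*s
4) 216 + s^2*(-67) + s^4 - 150*s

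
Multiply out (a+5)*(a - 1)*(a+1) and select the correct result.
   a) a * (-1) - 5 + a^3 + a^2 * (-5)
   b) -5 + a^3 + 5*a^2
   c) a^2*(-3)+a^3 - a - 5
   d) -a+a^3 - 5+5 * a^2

Expanding (a+5)*(a - 1)*(a+1):
= -a+a^3 - 5+5 * a^2
d) -a+a^3 - 5+5 * a^2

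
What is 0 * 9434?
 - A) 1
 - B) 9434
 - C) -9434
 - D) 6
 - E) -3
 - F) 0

0 * 9434 = 0
F) 0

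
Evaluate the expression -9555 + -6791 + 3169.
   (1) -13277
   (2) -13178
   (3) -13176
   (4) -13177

First: -9555 + -6791 = -16346
Then: -16346 + 3169 = -13177
4) -13177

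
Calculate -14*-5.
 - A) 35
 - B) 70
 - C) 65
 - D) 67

-14 * -5 = 70
B) 70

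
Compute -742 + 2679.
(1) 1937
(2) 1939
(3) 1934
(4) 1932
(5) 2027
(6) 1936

-742 + 2679 = 1937
1) 1937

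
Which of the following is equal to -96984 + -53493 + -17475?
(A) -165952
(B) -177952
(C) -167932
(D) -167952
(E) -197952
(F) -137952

First: -96984 + -53493 = -150477
Then: -150477 + -17475 = -167952
D) -167952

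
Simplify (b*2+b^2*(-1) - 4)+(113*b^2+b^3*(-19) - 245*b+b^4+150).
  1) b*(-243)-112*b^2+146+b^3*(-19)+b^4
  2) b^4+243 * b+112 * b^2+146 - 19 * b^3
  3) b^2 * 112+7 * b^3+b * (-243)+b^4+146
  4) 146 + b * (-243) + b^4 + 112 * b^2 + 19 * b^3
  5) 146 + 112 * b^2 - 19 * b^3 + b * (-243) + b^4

Adding the polynomials and combining like terms:
(b*2 + b^2*(-1) - 4) + (113*b^2 + b^3*(-19) - 245*b + b^4 + 150)
= 146 + 112 * b^2 - 19 * b^3 + b * (-243) + b^4
5) 146 + 112 * b^2 - 19 * b^3 + b * (-243) + b^4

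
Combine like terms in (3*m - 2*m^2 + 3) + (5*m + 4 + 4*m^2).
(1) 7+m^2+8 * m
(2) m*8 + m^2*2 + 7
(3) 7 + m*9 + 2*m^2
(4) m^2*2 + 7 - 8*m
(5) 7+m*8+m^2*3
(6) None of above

Adding the polynomials and combining like terms:
(3*m - 2*m^2 + 3) + (5*m + 4 + 4*m^2)
= m*8 + m^2*2 + 7
2) m*8 + m^2*2 + 7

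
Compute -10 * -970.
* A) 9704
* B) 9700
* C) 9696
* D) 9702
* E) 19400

-10 * -970 = 9700
B) 9700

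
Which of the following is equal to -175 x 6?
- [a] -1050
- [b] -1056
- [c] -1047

-175 * 6 = -1050
a) -1050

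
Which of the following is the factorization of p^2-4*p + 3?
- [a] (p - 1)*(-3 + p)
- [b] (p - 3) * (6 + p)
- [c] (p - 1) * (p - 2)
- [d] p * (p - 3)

We need to factor p^2-4*p + 3.
The factored form is (p - 1)*(-3 + p).
a) (p - 1)*(-3 + p)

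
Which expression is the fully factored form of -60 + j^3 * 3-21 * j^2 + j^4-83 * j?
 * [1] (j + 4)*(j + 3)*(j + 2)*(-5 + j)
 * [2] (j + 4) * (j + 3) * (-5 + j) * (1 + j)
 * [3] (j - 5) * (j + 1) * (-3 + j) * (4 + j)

We need to factor -60 + j^3 * 3-21 * j^2 + j^4-83 * j.
The factored form is (j + 4) * (j + 3) * (-5 + j) * (1 + j).
2) (j + 4) * (j + 3) * (-5 + j) * (1 + j)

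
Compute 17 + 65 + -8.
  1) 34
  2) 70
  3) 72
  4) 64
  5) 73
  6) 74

First: 17 + 65 = 82
Then: 82 + -8 = 74
6) 74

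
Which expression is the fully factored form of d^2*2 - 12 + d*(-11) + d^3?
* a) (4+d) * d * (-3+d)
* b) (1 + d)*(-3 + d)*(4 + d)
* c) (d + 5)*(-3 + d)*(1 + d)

We need to factor d^2*2 - 12 + d*(-11) + d^3.
The factored form is (1 + d)*(-3 + d)*(4 + d).
b) (1 + d)*(-3 + d)*(4 + d)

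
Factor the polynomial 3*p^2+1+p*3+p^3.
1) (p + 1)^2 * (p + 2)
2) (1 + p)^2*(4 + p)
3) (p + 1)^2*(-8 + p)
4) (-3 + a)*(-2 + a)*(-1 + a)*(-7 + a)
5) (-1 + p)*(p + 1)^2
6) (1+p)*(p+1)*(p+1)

We need to factor 3*p^2+1+p*3+p^3.
The factored form is (1+p)*(p+1)*(p+1).
6) (1+p)*(p+1)*(p+1)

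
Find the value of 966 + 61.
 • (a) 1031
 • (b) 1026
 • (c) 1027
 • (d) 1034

966 + 61 = 1027
c) 1027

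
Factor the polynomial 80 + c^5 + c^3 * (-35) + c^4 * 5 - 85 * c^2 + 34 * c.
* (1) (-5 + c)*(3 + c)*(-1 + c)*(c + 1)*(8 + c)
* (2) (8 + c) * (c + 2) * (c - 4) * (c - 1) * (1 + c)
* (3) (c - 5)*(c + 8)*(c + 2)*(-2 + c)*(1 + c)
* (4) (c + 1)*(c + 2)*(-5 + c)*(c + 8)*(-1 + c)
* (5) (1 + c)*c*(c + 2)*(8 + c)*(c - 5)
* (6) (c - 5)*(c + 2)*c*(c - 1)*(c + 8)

We need to factor 80 + c^5 + c^3 * (-35) + c^4 * 5 - 85 * c^2 + 34 * c.
The factored form is (c + 1)*(c + 2)*(-5 + c)*(c + 8)*(-1 + c).
4) (c + 1)*(c + 2)*(-5 + c)*(c + 8)*(-1 + c)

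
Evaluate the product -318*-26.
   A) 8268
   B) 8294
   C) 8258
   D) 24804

-318 * -26 = 8268
A) 8268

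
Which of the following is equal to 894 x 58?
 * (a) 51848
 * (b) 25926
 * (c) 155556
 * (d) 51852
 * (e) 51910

894 * 58 = 51852
d) 51852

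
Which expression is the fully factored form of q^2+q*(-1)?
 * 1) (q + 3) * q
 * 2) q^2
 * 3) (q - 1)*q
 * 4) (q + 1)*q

We need to factor q^2+q*(-1).
The factored form is (q - 1)*q.
3) (q - 1)*q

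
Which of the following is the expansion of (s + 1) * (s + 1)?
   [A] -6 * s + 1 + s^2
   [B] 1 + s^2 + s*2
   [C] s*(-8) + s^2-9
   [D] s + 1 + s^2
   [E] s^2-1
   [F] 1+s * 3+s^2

Expanding (s + 1) * (s + 1):
= 1 + s^2 + s*2
B) 1 + s^2 + s*2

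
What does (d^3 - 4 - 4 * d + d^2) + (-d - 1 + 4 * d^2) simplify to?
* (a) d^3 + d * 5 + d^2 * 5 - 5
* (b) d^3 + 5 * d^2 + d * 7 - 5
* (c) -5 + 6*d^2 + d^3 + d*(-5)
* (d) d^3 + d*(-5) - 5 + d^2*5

Adding the polynomials and combining like terms:
(d^3 - 4 - 4*d + d^2) + (-d - 1 + 4*d^2)
= d^3 + d*(-5) - 5 + d^2*5
d) d^3 + d*(-5) - 5 + d^2*5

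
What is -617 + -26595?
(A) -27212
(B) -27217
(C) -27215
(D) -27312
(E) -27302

-617 + -26595 = -27212
A) -27212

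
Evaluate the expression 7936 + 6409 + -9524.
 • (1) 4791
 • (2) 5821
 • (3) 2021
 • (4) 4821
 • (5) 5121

First: 7936 + 6409 = 14345
Then: 14345 + -9524 = 4821
4) 4821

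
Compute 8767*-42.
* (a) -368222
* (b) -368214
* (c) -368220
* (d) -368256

8767 * -42 = -368214
b) -368214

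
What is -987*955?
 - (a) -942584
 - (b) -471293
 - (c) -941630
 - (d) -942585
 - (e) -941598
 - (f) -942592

-987 * 955 = -942585
d) -942585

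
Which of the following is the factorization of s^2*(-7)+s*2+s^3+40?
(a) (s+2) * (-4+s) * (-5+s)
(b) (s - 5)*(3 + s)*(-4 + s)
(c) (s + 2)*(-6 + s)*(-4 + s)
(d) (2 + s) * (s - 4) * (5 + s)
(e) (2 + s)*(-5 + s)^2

We need to factor s^2*(-7)+s*2+s^3+40.
The factored form is (s+2) * (-4+s) * (-5+s).
a) (s+2) * (-4+s) * (-5+s)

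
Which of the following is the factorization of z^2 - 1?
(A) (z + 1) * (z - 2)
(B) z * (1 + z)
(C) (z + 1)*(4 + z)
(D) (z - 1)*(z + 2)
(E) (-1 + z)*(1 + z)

We need to factor z^2 - 1.
The factored form is (-1 + z)*(1 + z).
E) (-1 + z)*(1 + z)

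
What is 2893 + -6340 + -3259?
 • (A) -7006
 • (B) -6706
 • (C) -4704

First: 2893 + -6340 = -3447
Then: -3447 + -3259 = -6706
B) -6706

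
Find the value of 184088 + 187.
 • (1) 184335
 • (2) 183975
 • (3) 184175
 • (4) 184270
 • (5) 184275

184088 + 187 = 184275
5) 184275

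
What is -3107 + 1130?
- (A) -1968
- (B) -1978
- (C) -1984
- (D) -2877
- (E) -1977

-3107 + 1130 = -1977
E) -1977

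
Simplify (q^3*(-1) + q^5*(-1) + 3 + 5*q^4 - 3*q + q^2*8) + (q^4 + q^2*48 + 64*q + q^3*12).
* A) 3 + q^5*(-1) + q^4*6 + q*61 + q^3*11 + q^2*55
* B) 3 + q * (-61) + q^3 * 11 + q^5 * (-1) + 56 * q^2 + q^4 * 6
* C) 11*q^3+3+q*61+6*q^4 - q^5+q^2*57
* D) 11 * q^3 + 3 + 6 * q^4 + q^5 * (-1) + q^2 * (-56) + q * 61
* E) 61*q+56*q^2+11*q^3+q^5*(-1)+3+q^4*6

Adding the polynomials and combining like terms:
(q^3*(-1) + q^5*(-1) + 3 + 5*q^4 - 3*q + q^2*8) + (q^4 + q^2*48 + 64*q + q^3*12)
= 61*q+56*q^2+11*q^3+q^5*(-1)+3+q^4*6
E) 61*q+56*q^2+11*q^3+q^5*(-1)+3+q^4*6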